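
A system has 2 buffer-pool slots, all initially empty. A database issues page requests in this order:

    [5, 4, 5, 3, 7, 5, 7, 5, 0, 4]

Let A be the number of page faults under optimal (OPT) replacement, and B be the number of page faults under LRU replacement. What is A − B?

-1

Under OPT: F F . F F . . . F F → 6 faults.
Under LRU: F F . F F F . . F F → 7 faults.
A − B = 6 − 7 = -1.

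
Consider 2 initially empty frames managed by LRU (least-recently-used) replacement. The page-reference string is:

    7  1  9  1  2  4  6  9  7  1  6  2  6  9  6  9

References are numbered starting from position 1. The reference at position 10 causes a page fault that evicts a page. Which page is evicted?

pos 1: 7: miss, frames (7)
pos 2: 1: miss, frames (7 1)
pos 3: 9: miss, evict 7, frames (1 9)
pos 4: 1: hit
pos 5: 2: miss, evict 9, frames (1 2)
pos 6: 4: miss, evict 1, frames (2 4)
pos 7: 6: miss, evict 2, frames (4 6)
pos 8: 9: miss, evict 4, frames (6 9)
pos 9: 7: miss, evict 6, frames (9 7)
pos 10: 1: miss, evict 9, frames (7 1)
At position 10, page 9 is evicted.

9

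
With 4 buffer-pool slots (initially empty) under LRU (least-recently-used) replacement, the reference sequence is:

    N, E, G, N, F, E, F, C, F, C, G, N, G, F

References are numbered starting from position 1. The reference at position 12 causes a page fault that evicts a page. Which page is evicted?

E

pos 1: N: fault, frames {N}
pos 2: E: fault, frames {N,E}
pos 3: G: fault, frames {N,E,G}
pos 4: N: hit
pos 5: F: fault, frames {E,G,N,F}
pos 6: E: hit
pos 7: F: hit
pos 8: C: fault, evict G, frames {N,E,F,C}
pos 9: F: hit
pos 10: C: hit
pos 11: G: fault, evict N, frames {E,F,C,G}
pos 12: N: fault, evict E, frames {F,C,G,N}
At position 12, page E is evicted.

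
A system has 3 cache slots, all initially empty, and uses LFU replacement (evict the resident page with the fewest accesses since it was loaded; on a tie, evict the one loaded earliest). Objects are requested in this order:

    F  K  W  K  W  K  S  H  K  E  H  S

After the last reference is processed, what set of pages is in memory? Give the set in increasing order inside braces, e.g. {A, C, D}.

{K, S, W}

F → fault, frames {F}
K → fault, frames {F,K}
W → fault, frames {F,K,W}
K → hit
W → hit
K → hit
S → fault, evict F, frames {K,W,S}
H → fault, evict S, frames {K,W,H}
K → hit
E → fault, evict H, frames {K,W,E}
H → fault, evict E, frames {K,W,H}
S → fault, evict H, frames {K,W,S}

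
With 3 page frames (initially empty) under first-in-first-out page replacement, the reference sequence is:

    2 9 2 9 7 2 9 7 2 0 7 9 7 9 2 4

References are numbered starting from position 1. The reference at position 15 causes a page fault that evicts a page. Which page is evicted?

pos 1: 2 → fault, frames (2)
pos 2: 9 → fault, frames (2 9)
pos 3: 2 → hit
pos 4: 9 → hit
pos 5: 7 → fault, frames (2 9 7)
pos 6: 2 → hit
pos 7: 9 → hit
pos 8: 7 → hit
pos 9: 2 → hit
pos 10: 0 → fault, evict 2, frames (9 7 0)
pos 11: 7 → hit
pos 12: 9 → hit
pos 13: 7 → hit
pos 14: 9 → hit
pos 15: 2 → fault, evict 9, frames (7 0 2)
At position 15, page 9 is evicted.

9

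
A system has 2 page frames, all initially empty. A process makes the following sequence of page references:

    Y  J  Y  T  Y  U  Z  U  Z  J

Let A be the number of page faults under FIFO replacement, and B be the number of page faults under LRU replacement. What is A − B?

Under FIFO: F F . F F F F . . F → 7 faults.
Under LRU: F F . F . F F . . F → 6 faults.
A − B = 7 − 6 = 1.

1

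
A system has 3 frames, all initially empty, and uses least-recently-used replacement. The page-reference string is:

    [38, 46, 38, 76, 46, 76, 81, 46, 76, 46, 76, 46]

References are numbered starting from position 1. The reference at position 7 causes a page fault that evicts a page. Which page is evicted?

pos 1: 38: miss, frames (38)
pos 2: 46: miss, frames (38 46)
pos 3: 38: hit
pos 4: 76: miss, frames (46 38 76)
pos 5: 46: hit
pos 6: 76: hit
pos 7: 81: miss, evict 38, frames (46 76 81)
At position 7, page 38 is evicted.

38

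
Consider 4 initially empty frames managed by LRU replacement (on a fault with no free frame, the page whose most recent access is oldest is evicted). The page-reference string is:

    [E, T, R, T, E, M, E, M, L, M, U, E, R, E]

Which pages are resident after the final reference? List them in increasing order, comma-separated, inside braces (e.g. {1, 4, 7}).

E → miss, frames {E}
T → miss, frames {E,T}
R → miss, frames {E,T,R}
T → hit
E → hit
M → miss, frames {R,T,E,M}
E → hit
M → hit
L → miss, evict R, frames {T,E,M,L}
M → hit
U → miss, evict T, frames {E,L,M,U}
E → hit
R → miss, evict L, frames {M,U,E,R}
E → hit

{E, M, R, U}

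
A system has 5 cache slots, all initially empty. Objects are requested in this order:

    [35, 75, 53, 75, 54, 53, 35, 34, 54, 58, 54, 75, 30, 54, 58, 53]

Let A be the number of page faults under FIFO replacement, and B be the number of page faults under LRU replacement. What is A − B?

Under FIFO: F F F . F . . F . F . . F . . . → 7 faults.
Under LRU: F F F . F . . F . F . F F . . F → 9 faults.
A − B = 7 − 9 = -2.

-2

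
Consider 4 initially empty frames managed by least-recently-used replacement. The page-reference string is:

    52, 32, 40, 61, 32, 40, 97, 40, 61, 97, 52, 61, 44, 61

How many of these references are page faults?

7

52 → fault, frames {52}
32 → fault, frames {52,32}
40 → fault, frames {52,32,40}
61 → fault, frames {52,32,40,61}
32 → hit
40 → hit
97 → fault, evict 52, frames {61,32,40,97}
40 → hit
61 → hit
97 → hit
52 → fault, evict 32, frames {40,61,97,52}
61 → hit
44 → fault, evict 40, frames {97,52,61,44}
61 → hit
Page faults: 7.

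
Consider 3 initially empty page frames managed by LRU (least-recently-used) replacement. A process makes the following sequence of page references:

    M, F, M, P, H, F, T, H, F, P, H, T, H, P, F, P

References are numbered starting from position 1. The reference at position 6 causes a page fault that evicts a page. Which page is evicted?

M

pos 1: M: fault, frames [M]
pos 2: F: fault, frames [M, F]
pos 3: M: hit
pos 4: P: fault, frames [F, M, P]
pos 5: H: fault, evict F, frames [M, P, H]
pos 6: F: fault, evict M, frames [P, H, F]
At position 6, page M is evicted.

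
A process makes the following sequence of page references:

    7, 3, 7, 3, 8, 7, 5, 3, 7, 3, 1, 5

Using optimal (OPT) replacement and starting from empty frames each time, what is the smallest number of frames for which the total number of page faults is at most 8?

2

f=1: 12 faults
f=2: 7 faults
f=3: 5 faults
f=4: 5 faults
f=5: 5 faults
Smallest f with faults ≤ 8 is 2.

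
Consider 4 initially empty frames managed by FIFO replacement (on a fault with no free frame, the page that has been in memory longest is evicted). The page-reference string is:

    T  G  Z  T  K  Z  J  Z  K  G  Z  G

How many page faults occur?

5

T → miss, frames (T)
G → miss, frames (T G)
Z → miss, frames (T G Z)
T → hit
K → miss, frames (T G Z K)
Z → hit
J → miss, evict T, frames (G Z K J)
Z → hit
K → hit
G → hit
Z → hit
G → hit
Page faults: 5.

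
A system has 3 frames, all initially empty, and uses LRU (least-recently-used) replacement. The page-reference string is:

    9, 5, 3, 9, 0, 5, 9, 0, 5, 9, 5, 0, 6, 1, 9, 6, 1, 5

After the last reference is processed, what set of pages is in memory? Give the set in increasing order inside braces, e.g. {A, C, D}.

9 → miss, frames {9}
5 → miss, frames {9,5}
3 → miss, frames {9,5,3}
9 → hit
0 → miss, evict 5, frames {3,9,0}
5 → miss, evict 3, frames {9,0,5}
9 → hit
0 → hit
5 → hit
9 → hit
5 → hit
0 → hit
6 → miss, evict 9, frames {5,0,6}
1 → miss, evict 5, frames {0,6,1}
9 → miss, evict 0, frames {6,1,9}
6 → hit
1 → hit
5 → miss, evict 9, frames {6,1,5}

{1, 5, 6}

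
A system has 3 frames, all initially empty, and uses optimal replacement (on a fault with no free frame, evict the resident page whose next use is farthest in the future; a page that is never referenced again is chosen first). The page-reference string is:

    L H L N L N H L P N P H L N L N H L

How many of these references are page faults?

5

L: miss, frames [L]
H: miss, frames [L, H]
L: hit
N: miss, frames [L, H, N]
L: hit
N: hit
H: hit
L: hit
P: miss, evict L, frames [H, N, P]
N: hit
P: hit
H: hit
L: miss, evict P, frames [H, N, L]
N: hit
L: hit
N: hit
H: hit
L: hit
Page faults: 5.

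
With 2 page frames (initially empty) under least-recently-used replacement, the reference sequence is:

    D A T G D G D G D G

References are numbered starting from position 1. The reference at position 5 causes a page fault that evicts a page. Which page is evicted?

pos 1: D -> miss, frames [D]
pos 2: A -> miss, frames [D, A]
pos 3: T -> miss, evict D, frames [A, T]
pos 4: G -> miss, evict A, frames [T, G]
pos 5: D -> miss, evict T, frames [G, D]
At position 5, page T is evicted.

T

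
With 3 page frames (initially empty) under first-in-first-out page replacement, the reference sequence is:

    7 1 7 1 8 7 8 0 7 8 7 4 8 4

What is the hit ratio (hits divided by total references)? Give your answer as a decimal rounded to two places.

0.50

7: miss, frames [7]
1: miss, frames [7, 1]
7: hit
1: hit
8: miss, frames [7, 1, 8]
7: hit
8: hit
0: miss, evict 7, frames [1, 8, 0]
7: miss, evict 1, frames [8, 0, 7]
8: hit
7: hit
4: miss, evict 8, frames [0, 7, 4]
8: miss, evict 0, frames [7, 4, 8]
4: hit
Hits: 7 of 14 references → 7/14 = 0.5000.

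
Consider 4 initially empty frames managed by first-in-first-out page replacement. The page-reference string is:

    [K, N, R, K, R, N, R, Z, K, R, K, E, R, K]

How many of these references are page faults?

K → miss, frames [K]
N → miss, frames [K, N]
R → miss, frames [K, N, R]
K → hit
R → hit
N → hit
R → hit
Z → miss, frames [K, N, R, Z]
K → hit
R → hit
K → hit
E → miss, evict K, frames [N, R, Z, E]
R → hit
K → miss, evict N, frames [R, Z, E, K]
Page faults: 6.

6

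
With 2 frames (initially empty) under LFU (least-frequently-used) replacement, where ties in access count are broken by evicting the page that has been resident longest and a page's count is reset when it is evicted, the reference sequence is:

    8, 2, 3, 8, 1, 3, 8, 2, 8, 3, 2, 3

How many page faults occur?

8: fault, frames {8}
2: fault, frames {8,2}
3: fault, evict 8, frames {2,3}
8: fault, evict 2, frames {3,8}
1: fault, evict 3, frames {8,1}
3: fault, evict 8, frames {1,3}
8: fault, evict 1, frames {3,8}
2: fault, evict 3, frames {8,2}
8: hit
3: fault, evict 2, frames {8,3}
2: fault, evict 3, frames {8,2}
3: fault, evict 2, frames {8,3}
Page faults: 11.

11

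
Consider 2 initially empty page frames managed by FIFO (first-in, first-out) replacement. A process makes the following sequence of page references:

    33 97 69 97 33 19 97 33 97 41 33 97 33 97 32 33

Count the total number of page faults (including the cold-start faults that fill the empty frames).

11

33 → miss, frames {33}
97 → miss, frames {33,97}
69 → miss, evict 33, frames {97,69}
97 → hit
33 → miss, evict 97, frames {69,33}
19 → miss, evict 69, frames {33,19}
97 → miss, evict 33, frames {19,97}
33 → miss, evict 19, frames {97,33}
97 → hit
41 → miss, evict 97, frames {33,41}
33 → hit
97 → miss, evict 33, frames {41,97}
33 → miss, evict 41, frames {97,33}
97 → hit
32 → miss, evict 97, frames {33,32}
33 → hit
Page faults: 11.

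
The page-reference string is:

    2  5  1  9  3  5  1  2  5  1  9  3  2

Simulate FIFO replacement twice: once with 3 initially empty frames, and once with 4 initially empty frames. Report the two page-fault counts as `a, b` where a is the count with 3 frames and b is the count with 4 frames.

3 frames: F F F F F F F F . . F F . → 10 faults.
4 frames: F F F F F . . F F F F F F → 11 faults.
11 > 10: adding a frame increased faults — Belady's anomaly.

10, 11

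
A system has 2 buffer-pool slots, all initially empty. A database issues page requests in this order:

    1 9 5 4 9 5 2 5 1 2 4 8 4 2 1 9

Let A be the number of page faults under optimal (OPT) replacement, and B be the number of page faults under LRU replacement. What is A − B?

-2

Under OPT: F F F F . F F . F . F F . F F F → 12 faults.
Under LRU: F F F F F F F . F F F F . F F F → 14 faults.
A − B = 12 − 14 = -2.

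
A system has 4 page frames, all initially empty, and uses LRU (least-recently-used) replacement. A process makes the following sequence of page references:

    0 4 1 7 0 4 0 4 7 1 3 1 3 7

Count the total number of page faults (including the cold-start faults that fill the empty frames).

0 → fault, frames {0}
4 → fault, frames {0,4}
1 → fault, frames {0,4,1}
7 → fault, frames {0,4,1,7}
0 → hit
4 → hit
0 → hit
4 → hit
7 → hit
1 → hit
3 → fault, evict 0, frames {4,7,1,3}
1 → hit
3 → hit
7 → hit
Page faults: 5.

5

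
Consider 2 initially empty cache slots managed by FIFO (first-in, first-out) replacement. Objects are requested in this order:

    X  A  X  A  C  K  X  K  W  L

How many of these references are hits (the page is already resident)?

3

X → fault, frames [X]
A → fault, frames [X, A]
X → hit
A → hit
C → fault, evict X, frames [A, C]
K → fault, evict A, frames [C, K]
X → fault, evict C, frames [K, X]
K → hit
W → fault, evict K, frames [X, W]
L → fault, evict X, frames [W, L]
Hits: 3.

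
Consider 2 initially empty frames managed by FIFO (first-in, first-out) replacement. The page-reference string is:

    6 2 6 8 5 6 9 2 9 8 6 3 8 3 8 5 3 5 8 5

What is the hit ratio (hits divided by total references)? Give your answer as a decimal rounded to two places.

6 → miss, frames {6}
2 → miss, frames {6,2}
6 → hit
8 → miss, evict 6, frames {2,8}
5 → miss, evict 2, frames {8,5}
6 → miss, evict 8, frames {5,6}
9 → miss, evict 5, frames {6,9}
2 → miss, evict 6, frames {9,2}
9 → hit
8 → miss, evict 9, frames {2,8}
6 → miss, evict 2, frames {8,6}
3 → miss, evict 8, frames {6,3}
8 → miss, evict 6, frames {3,8}
3 → hit
8 → hit
5 → miss, evict 3, frames {8,5}
3 → miss, evict 8, frames {5,3}
5 → hit
8 → miss, evict 5, frames {3,8}
5 → miss, evict 3, frames {8,5}
Hits: 5 of 20 references → 5/20 = 0.2500.

0.25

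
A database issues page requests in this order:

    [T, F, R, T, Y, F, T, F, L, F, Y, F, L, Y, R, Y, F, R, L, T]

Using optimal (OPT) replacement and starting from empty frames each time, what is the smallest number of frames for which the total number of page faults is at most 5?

5

f=1: 20 faults
f=2: 12 faults
f=3: 8 faults
f=4: 6 faults
f=5: 5 faults
Smallest f with faults ≤ 5 is 5.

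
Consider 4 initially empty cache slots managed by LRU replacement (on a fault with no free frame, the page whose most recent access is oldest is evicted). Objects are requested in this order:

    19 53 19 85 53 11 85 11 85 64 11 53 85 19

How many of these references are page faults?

19: miss, frames (19)
53: miss, frames (19 53)
19: hit
85: miss, frames (53 19 85)
53: hit
11: miss, frames (19 85 53 11)
85: hit
11: hit
85: hit
64: miss, evict 19, frames (53 11 85 64)
11: hit
53: hit
85: hit
19: miss, evict 64, frames (11 53 85 19)
Page faults: 6.

6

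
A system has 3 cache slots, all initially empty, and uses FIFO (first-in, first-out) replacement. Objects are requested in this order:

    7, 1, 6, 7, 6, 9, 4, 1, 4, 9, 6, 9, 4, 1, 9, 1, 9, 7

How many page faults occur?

11

7 → miss, frames {7}
1 → miss, frames {7,1}
6 → miss, frames {7,1,6}
7 → hit
6 → hit
9 → miss, evict 7, frames {1,6,9}
4 → miss, evict 1, frames {6,9,4}
1 → miss, evict 6, frames {9,4,1}
4 → hit
9 → hit
6 → miss, evict 9, frames {4,1,6}
9 → miss, evict 4, frames {1,6,9}
4 → miss, evict 1, frames {6,9,4}
1 → miss, evict 6, frames {9,4,1}
9 → hit
1 → hit
9 → hit
7 → miss, evict 9, frames {4,1,7}
Page faults: 11.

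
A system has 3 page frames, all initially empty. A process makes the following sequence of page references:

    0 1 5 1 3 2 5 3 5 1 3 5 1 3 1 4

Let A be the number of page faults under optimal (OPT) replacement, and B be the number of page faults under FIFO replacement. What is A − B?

Under OPT: F F F . F F . . . F . . . . . F → 7 faults.
Under FIFO: F F F . F F . . . F . F . F . F → 9 faults.
A − B = 7 − 9 = -2.

-2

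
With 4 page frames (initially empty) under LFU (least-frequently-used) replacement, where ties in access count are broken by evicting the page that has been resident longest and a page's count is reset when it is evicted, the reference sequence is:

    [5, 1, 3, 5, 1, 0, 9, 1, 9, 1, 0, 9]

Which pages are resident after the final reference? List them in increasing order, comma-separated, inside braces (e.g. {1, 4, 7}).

5: fault, frames [5]
1: fault, frames [5, 1]
3: fault, frames [5, 1, 3]
5: hit
1: hit
0: fault, frames [5, 1, 3, 0]
9: fault, evict 3, frames [5, 1, 0, 9]
1: hit
9: hit
1: hit
0: hit
9: hit

{0, 1, 5, 9}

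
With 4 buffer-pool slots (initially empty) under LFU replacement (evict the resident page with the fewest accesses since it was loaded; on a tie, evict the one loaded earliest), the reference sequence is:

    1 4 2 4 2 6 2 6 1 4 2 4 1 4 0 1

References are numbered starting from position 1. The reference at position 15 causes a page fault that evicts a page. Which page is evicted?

6

pos 1: 1: miss, frames [1]
pos 2: 4: miss, frames [1, 4]
pos 3: 2: miss, frames [1, 4, 2]
pos 4: 4: hit
pos 5: 2: hit
pos 6: 6: miss, frames [1, 4, 2, 6]
pos 7: 2: hit
pos 8: 6: hit
pos 9: 1: hit
pos 10: 4: hit
pos 11: 2: hit
pos 12: 4: hit
pos 13: 1: hit
pos 14: 4: hit
pos 15: 0: miss, evict 6, frames [1, 4, 2, 0]
At position 15, page 6 is evicted.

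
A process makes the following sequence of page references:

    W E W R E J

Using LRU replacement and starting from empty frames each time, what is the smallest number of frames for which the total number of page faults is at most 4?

3

f=1: 6 faults
f=2: 5 faults
f=3: 4 faults
f=4: 4 faults
Smallest f with faults ≤ 4 is 3.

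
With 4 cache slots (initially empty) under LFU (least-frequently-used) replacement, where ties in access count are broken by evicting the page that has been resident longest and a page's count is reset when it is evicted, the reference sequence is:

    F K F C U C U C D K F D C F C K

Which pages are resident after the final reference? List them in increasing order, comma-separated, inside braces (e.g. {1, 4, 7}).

{C, F, K, U}

F: miss, frames [F]
K: miss, frames [F, K]
F: hit
C: miss, frames [F, K, C]
U: miss, frames [F, K, C, U]
C: hit
U: hit
C: hit
D: miss, evict K, frames [F, C, U, D]
K: miss, evict D, frames [F, C, U, K]
F: hit
D: miss, evict K, frames [F, C, U, D]
C: hit
F: hit
C: hit
K: miss, evict D, frames [F, C, U, K]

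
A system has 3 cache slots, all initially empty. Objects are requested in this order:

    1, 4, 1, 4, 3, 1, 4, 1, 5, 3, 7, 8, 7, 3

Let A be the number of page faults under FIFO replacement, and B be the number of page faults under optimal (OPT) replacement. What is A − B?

Under FIFO: F F . . F . . . F . F F . F → 7 faults.
Under OPT: F F . . F . . . F . F F . . → 6 faults.
A − B = 7 − 6 = 1.

1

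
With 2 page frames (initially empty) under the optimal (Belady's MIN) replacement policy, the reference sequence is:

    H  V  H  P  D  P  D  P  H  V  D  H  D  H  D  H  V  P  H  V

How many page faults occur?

H -> fault, frames (H)
V -> fault, frames (H V)
H -> hit
P -> fault, evict V, frames (H P)
D -> fault, evict H, frames (P D)
P -> hit
D -> hit
P -> hit
H -> fault, evict P, frames (D H)
V -> fault, evict H, frames (D V)
D -> hit
H -> fault, evict V, frames (D H)
D -> hit
H -> hit
D -> hit
H -> hit
V -> fault, evict D, frames (H V)
P -> fault, evict V, frames (H P)
H -> hit
V -> fault, evict P, frames (H V)
Page faults: 10.

10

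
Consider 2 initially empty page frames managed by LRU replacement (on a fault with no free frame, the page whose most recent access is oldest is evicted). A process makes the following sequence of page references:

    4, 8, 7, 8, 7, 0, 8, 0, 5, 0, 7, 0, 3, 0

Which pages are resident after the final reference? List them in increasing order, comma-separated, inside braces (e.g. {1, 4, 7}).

{0, 3}

4: miss, frames (4)
8: miss, frames (4 8)
7: miss, evict 4, frames (8 7)
8: hit
7: hit
0: miss, evict 8, frames (7 0)
8: miss, evict 7, frames (0 8)
0: hit
5: miss, evict 8, frames (0 5)
0: hit
7: miss, evict 5, frames (0 7)
0: hit
3: miss, evict 7, frames (0 3)
0: hit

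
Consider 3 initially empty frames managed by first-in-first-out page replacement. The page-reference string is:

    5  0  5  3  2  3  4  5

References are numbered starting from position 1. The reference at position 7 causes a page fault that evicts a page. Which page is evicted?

0

pos 1: 5 → fault, frames (5)
pos 2: 0 → fault, frames (5 0)
pos 3: 5 → hit
pos 4: 3 → fault, frames (5 0 3)
pos 5: 2 → fault, evict 5, frames (0 3 2)
pos 6: 3 → hit
pos 7: 4 → fault, evict 0, frames (3 2 4)
At position 7, page 0 is evicted.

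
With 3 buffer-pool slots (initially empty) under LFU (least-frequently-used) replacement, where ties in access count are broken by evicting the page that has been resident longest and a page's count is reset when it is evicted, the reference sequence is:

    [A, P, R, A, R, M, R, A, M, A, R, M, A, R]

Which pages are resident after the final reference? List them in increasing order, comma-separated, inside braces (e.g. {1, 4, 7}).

A → fault, frames (A)
P → fault, frames (A P)
R → fault, frames (A P R)
A → hit
R → hit
M → fault, evict P, frames (A R M)
R → hit
A → hit
M → hit
A → hit
R → hit
M → hit
A → hit
R → hit

{A, M, R}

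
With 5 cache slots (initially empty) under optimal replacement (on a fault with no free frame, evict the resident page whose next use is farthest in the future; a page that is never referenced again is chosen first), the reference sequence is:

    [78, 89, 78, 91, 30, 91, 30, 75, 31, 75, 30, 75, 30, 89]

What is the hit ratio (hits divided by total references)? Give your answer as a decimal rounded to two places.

78 -> fault, frames (78)
89 -> fault, frames (78 89)
78 -> hit
91 -> fault, frames (78 89 91)
30 -> fault, frames (78 89 91 30)
91 -> hit
30 -> hit
75 -> fault, frames (78 89 91 30 75)
31 -> fault, evict 91, frames (78 89 30 75 31)
75 -> hit
30 -> hit
75 -> hit
30 -> hit
89 -> hit
Hits: 8 of 14 references → 8/14 = 0.5714.

0.57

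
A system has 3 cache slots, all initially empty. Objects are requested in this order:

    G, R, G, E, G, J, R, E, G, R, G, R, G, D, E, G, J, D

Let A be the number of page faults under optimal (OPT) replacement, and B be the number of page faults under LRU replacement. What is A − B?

Under OPT: F F . F . F . . F . . . . F . . F . → 7 faults.
Under LRU: F F . F . F F F F . . . . F F . F F → 11 faults.
A − B = 7 − 11 = -4.

-4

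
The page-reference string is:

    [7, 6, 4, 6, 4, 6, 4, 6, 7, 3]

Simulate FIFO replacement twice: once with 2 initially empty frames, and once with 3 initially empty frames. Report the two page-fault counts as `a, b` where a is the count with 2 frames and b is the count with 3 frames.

5, 4

2 frames: F F F . . . . . F F → 5 faults.
3 frames: F F F . . . . . . F → 4 faults.
4 < 5: adding a frame reduced faults, as is typical.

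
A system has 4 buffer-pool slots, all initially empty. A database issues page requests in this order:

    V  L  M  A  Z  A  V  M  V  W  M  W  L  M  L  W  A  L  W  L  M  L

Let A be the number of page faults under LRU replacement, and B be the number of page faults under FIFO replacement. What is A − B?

-1

Under LRU: F F F F F . F . . F . . F . . . F . . . . . → 9 faults.
Under FIFO: F F F F F . F . . F F . F . . . F . . . . . → 10 faults.
A − B = 9 − 10 = -1.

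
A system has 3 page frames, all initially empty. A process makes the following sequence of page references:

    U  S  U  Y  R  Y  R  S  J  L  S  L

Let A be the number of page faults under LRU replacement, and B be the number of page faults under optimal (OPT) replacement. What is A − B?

1

Under LRU: F F . F F . . F F F . . → 7 faults.
Under OPT: F F . F F . . . F F . . → 6 faults.
A − B = 7 − 6 = 1.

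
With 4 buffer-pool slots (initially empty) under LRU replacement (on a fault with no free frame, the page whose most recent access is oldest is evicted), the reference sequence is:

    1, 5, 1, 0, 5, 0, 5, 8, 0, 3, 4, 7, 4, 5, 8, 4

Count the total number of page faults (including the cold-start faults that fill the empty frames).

9

1 -> miss, frames {1}
5 -> miss, frames {1,5}
1 -> hit
0 -> miss, frames {5,1,0}
5 -> hit
0 -> hit
5 -> hit
8 -> miss, frames {1,0,5,8}
0 -> hit
3 -> miss, evict 1, frames {5,8,0,3}
4 -> miss, evict 5, frames {8,0,3,4}
7 -> miss, evict 8, frames {0,3,4,7}
4 -> hit
5 -> miss, evict 0, frames {3,7,4,5}
8 -> miss, evict 3, frames {7,4,5,8}
4 -> hit
Page faults: 9.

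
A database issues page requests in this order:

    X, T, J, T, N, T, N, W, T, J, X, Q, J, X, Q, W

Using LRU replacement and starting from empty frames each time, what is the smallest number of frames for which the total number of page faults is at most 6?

5

f=1: 16 faults
f=2: 13 faults
f=3: 9 faults
f=4: 8 faults
f=5: 6 faults
f=6: 6 faults
Smallest f with faults ≤ 6 is 5.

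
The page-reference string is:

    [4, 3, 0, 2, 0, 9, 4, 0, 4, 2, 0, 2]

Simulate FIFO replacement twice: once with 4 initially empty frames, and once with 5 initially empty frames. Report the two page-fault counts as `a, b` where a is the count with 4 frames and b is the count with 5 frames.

4 frames: F F F F . F F . . . . . → 6 faults.
5 frames: F F F F . F . . . . . . → 5 faults.
5 < 6: adding a frame reduced faults, as is typical.

6, 5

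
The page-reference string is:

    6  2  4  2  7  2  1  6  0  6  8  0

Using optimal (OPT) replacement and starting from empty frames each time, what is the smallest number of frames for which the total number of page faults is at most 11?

f=1: 12 faults
f=2: 8 faults
f=3: 7 faults
f=4: 7 faults
f=5: 7 faults
f=6: 7 faults
f=7: 7 faults
Smallest f with faults ≤ 11 is 2.

2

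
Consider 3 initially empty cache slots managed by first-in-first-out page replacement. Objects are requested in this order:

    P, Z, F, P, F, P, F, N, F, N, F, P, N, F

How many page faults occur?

P -> fault, frames (P)
Z -> fault, frames (P Z)
F -> fault, frames (P Z F)
P -> hit
F -> hit
P -> hit
F -> hit
N -> fault, evict P, frames (Z F N)
F -> hit
N -> hit
F -> hit
P -> fault, evict Z, frames (F N P)
N -> hit
F -> hit
Page faults: 5.

5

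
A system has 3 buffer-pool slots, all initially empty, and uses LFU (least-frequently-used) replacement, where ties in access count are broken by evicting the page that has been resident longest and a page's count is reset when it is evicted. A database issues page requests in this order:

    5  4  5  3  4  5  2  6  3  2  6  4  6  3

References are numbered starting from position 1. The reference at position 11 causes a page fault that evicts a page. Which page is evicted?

2

pos 1: 5 -> miss, frames [5]
pos 2: 4 -> miss, frames [5, 4]
pos 3: 5 -> hit
pos 4: 3 -> miss, frames [5, 4, 3]
pos 5: 4 -> hit
pos 6: 5 -> hit
pos 7: 2 -> miss, evict 3, frames [5, 4, 2]
pos 8: 6 -> miss, evict 2, frames [5, 4, 6]
pos 9: 3 -> miss, evict 6, frames [5, 4, 3]
pos 10: 2 -> miss, evict 3, frames [5, 4, 2]
pos 11: 6 -> miss, evict 2, frames [5, 4, 6]
At position 11, page 2 is evicted.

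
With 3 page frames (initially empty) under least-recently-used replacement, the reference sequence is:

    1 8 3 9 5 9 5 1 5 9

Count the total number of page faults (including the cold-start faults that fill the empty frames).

6

1 -> miss, frames (1)
8 -> miss, frames (1 8)
3 -> miss, frames (1 8 3)
9 -> miss, evict 1, frames (8 3 9)
5 -> miss, evict 8, frames (3 9 5)
9 -> hit
5 -> hit
1 -> miss, evict 3, frames (9 5 1)
5 -> hit
9 -> hit
Page faults: 6.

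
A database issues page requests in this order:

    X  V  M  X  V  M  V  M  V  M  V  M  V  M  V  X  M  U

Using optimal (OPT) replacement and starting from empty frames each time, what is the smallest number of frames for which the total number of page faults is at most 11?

f=1: 18 faults
f=2: 6 faults
f=3: 4 faults
f=4: 4 faults
Smallest f with faults ≤ 11 is 2.

2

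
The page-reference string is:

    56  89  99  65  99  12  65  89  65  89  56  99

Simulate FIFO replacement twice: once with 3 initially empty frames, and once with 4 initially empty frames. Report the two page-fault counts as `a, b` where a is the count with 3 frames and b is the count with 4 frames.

8, 6

3 frames: F F F F . F . F . . F F → 8 faults.
4 frames: F F F F . F . . . . F . → 6 faults.
6 < 8: adding a frame reduced faults, as is typical.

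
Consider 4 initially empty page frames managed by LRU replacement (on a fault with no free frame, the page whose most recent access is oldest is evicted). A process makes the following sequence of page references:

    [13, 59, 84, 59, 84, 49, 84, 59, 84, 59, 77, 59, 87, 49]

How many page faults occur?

13 → fault, frames [13]
59 → fault, frames [13, 59]
84 → fault, frames [13, 59, 84]
59 → hit
84 → hit
49 → fault, frames [13, 59, 84, 49]
84 → hit
59 → hit
84 → hit
59 → hit
77 → fault, evict 13, frames [49, 84, 59, 77]
59 → hit
87 → fault, evict 49, frames [84, 77, 59, 87]
49 → fault, evict 84, frames [77, 59, 87, 49]
Page faults: 7.

7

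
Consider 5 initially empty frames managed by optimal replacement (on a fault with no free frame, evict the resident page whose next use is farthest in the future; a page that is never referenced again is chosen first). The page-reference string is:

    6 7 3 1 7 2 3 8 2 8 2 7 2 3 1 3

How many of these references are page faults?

6

6 -> fault, frames [6]
7 -> fault, frames [6, 7]
3 -> fault, frames [6, 7, 3]
1 -> fault, frames [6, 7, 3, 1]
7 -> hit
2 -> fault, frames [6, 7, 3, 1, 2]
3 -> hit
8 -> fault, evict 6, frames [7, 3, 1, 2, 8]
2 -> hit
8 -> hit
2 -> hit
7 -> hit
2 -> hit
3 -> hit
1 -> hit
3 -> hit
Page faults: 6.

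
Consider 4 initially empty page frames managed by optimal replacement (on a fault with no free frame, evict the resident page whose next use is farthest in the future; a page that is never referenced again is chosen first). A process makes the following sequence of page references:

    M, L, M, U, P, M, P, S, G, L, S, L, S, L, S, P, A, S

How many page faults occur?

7

M -> fault, frames (M)
L -> fault, frames (M L)
M -> hit
U -> fault, frames (M L U)
P -> fault, frames (M L U P)
M -> hit
P -> hit
S -> fault, evict U, frames (M L P S)
G -> fault, evict M, frames (L P S G)
L -> hit
S -> hit
L -> hit
S -> hit
L -> hit
S -> hit
P -> hit
A -> fault, evict G, frames (L P S A)
S -> hit
Page faults: 7.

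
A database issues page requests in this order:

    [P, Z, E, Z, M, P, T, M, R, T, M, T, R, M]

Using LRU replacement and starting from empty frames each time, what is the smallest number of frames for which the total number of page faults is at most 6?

4

f=1: 14 faults
f=2: 12 faults
f=3: 7 faults
f=4: 6 faults
f=5: 6 faults
f=6: 6 faults
Smallest f with faults ≤ 6 is 4.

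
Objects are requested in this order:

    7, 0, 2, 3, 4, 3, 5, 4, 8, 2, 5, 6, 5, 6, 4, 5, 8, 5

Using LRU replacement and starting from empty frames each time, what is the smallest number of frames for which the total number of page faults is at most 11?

f=1: 18 faults
f=2: 14 faults
f=3: 12 faults
f=4: 11 faults
f=5: 8 faults
f=6: 8 faults
f=7: 8 faults
f=8: 8 faults
Smallest f with faults ≤ 11 is 4.

4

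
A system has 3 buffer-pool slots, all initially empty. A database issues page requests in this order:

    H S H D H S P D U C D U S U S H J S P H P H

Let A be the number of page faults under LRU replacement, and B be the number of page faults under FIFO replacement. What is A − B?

Under LRU: F F . F . . F F F F . . F . . F F . F F . . → 12 faults.
Under FIFO: F F . F . . F . F F F . F F . F F F F F . . → 14 faults.
A − B = 12 − 14 = -2.

-2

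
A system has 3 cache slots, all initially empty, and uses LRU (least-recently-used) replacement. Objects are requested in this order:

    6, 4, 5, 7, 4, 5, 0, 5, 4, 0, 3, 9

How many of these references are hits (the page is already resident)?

5

6 → miss, frames [6]
4 → miss, frames [6, 4]
5 → miss, frames [6, 4, 5]
7 → miss, evict 6, frames [4, 5, 7]
4 → hit
5 → hit
0 → miss, evict 7, frames [4, 5, 0]
5 → hit
4 → hit
0 → hit
3 → miss, evict 5, frames [4, 0, 3]
9 → miss, evict 4, frames [0, 3, 9]
Hits: 5.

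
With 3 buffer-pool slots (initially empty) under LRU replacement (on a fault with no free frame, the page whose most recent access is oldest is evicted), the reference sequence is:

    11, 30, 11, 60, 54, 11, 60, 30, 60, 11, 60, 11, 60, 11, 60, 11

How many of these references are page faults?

5

11 → fault, frames (11)
30 → fault, frames (11 30)
11 → hit
60 → fault, frames (30 11 60)
54 → fault, evict 30, frames (11 60 54)
11 → hit
60 → hit
30 → fault, evict 54, frames (11 60 30)
60 → hit
11 → hit
60 → hit
11 → hit
60 → hit
11 → hit
60 → hit
11 → hit
Page faults: 5.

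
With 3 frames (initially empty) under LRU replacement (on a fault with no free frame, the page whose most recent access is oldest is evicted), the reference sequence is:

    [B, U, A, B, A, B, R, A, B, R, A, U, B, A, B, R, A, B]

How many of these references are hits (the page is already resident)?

B → miss, frames [B]
U → miss, frames [B, U]
A → miss, frames [B, U, A]
B → hit
A → hit
B → hit
R → miss, evict U, frames [A, B, R]
A → hit
B → hit
R → hit
A → hit
U → miss, evict B, frames [R, A, U]
B → miss, evict R, frames [A, U, B]
A → hit
B → hit
R → miss, evict U, frames [A, B, R]
A → hit
B → hit
Hits: 11.

11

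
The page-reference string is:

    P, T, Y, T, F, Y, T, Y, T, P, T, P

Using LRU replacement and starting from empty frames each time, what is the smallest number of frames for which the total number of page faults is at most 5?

f=1: 12 faults
f=2: 7 faults
f=3: 5 faults
f=4: 4 faults
Smallest f with faults ≤ 5 is 3.

3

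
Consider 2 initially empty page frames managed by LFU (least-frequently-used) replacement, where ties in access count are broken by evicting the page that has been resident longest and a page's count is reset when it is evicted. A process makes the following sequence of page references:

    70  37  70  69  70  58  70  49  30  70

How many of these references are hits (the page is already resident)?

70 -> miss, frames [70]
37 -> miss, frames [70, 37]
70 -> hit
69 -> miss, evict 37, frames [70, 69]
70 -> hit
58 -> miss, evict 69, frames [70, 58]
70 -> hit
49 -> miss, evict 58, frames [70, 49]
30 -> miss, evict 49, frames [70, 30]
70 -> hit
Hits: 4.

4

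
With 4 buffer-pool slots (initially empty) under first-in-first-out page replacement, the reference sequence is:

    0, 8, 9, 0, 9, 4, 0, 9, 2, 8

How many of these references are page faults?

5

0 -> miss, frames {0}
8 -> miss, frames {0,8}
9 -> miss, frames {0,8,9}
0 -> hit
9 -> hit
4 -> miss, frames {0,8,9,4}
0 -> hit
9 -> hit
2 -> miss, evict 0, frames {8,9,4,2}
8 -> hit
Page faults: 5.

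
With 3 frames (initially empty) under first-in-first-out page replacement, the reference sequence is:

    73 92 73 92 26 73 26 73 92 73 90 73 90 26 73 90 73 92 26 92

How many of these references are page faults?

73: miss, frames (73)
92: miss, frames (73 92)
73: hit
92: hit
26: miss, frames (73 92 26)
73: hit
26: hit
73: hit
92: hit
73: hit
90: miss, evict 73, frames (92 26 90)
73: miss, evict 92, frames (26 90 73)
90: hit
26: hit
73: hit
90: hit
73: hit
92: miss, evict 26, frames (90 73 92)
26: miss, evict 90, frames (73 92 26)
92: hit
Page faults: 7.

7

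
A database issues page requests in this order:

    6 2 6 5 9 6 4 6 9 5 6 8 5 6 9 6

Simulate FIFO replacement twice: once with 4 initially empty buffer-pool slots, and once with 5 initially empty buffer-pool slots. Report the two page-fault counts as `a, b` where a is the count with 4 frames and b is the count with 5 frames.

9, 7

4 frames: F F . F F . F F . . . F F . F . → 9 faults.
5 frames: F F . F F . F . . . . F . F . . → 7 faults.
7 < 9: adding a frame reduced faults, as is typical.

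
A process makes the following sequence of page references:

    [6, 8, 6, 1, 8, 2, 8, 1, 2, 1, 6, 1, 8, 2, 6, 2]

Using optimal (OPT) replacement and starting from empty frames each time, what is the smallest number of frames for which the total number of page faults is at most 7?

3

f=1: 16 faults
f=2: 8 faults
f=3: 6 faults
f=4: 4 faults
Smallest f with faults ≤ 7 is 3.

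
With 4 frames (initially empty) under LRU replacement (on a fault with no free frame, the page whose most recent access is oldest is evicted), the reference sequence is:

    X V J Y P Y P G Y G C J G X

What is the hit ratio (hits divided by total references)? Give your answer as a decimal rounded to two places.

X -> miss, frames [X]
V -> miss, frames [X, V]
J -> miss, frames [X, V, J]
Y -> miss, frames [X, V, J, Y]
P -> miss, evict X, frames [V, J, Y, P]
Y -> hit
P -> hit
G -> miss, evict V, frames [J, Y, P, G]
Y -> hit
G -> hit
C -> miss, evict J, frames [P, Y, G, C]
J -> miss, evict P, frames [Y, G, C, J]
G -> hit
X -> miss, evict Y, frames [C, J, G, X]
Hits: 5 of 14 references → 5/14 = 0.3571.

0.36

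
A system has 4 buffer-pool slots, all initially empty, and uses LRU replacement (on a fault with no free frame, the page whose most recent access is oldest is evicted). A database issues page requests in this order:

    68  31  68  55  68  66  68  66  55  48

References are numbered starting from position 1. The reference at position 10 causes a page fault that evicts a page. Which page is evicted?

31

pos 1: 68 → fault, frames [68]
pos 2: 31 → fault, frames [68, 31]
pos 3: 68 → hit
pos 4: 55 → fault, frames [31, 68, 55]
pos 5: 68 → hit
pos 6: 66 → fault, frames [31, 55, 68, 66]
pos 7: 68 → hit
pos 8: 66 → hit
pos 9: 55 → hit
pos 10: 48 → fault, evict 31, frames [68, 66, 55, 48]
At position 10, page 31 is evicted.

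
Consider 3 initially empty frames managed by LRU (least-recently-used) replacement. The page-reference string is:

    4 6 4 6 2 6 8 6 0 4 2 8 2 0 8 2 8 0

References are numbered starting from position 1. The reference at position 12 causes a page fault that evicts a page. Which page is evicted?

0

pos 1: 4 → fault, frames [4]
pos 2: 6 → fault, frames [4, 6]
pos 3: 4 → hit
pos 4: 6 → hit
pos 5: 2 → fault, frames [4, 6, 2]
pos 6: 6 → hit
pos 7: 8 → fault, evict 4, frames [2, 6, 8]
pos 8: 6 → hit
pos 9: 0 → fault, evict 2, frames [8, 6, 0]
pos 10: 4 → fault, evict 8, frames [6, 0, 4]
pos 11: 2 → fault, evict 6, frames [0, 4, 2]
pos 12: 8 → fault, evict 0, frames [4, 2, 8]
At position 12, page 0 is evicted.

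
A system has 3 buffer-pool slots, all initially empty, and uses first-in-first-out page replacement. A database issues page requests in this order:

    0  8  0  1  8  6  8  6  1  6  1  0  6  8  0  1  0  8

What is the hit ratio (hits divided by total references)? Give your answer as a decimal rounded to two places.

0: fault, frames (0)
8: fault, frames (0 8)
0: hit
1: fault, frames (0 8 1)
8: hit
6: fault, evict 0, frames (8 1 6)
8: hit
6: hit
1: hit
6: hit
1: hit
0: fault, evict 8, frames (1 6 0)
6: hit
8: fault, evict 1, frames (6 0 8)
0: hit
1: fault, evict 6, frames (0 8 1)
0: hit
8: hit
Hits: 11 of 18 references → 11/18 = 0.6111.

0.61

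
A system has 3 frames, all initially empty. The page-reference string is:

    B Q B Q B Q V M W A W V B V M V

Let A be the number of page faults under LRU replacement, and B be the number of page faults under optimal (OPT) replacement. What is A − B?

Under LRU: F F . . . . F F F F . F F . F . → 9 faults.
Under OPT: F F . . . . F F F F . . F . F . → 8 faults.
A − B = 9 − 8 = 1.

1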